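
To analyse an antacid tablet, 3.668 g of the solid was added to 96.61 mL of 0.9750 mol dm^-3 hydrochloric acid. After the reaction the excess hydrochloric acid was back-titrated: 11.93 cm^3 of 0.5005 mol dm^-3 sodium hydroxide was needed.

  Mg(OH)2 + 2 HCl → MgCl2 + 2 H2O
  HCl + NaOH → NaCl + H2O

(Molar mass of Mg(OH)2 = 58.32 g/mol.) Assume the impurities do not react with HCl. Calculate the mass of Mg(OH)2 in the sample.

2.573 g

n(HCl) added = 0.09661 × 0.9750 = 0.09419 mol
n(NaOH) used in back-titration = 0.01193 × 0.5005 = 5.971 × 10^-3 mol
n(HCl) left over = 5.971 × 10^-3 mol (1:1 ratio)
n(HCl) consumed by analyte = 0.09419 − 5.971 × 10^-3 = 0.08822 mol
From the 1:2 ratio, n(Mg(OH)2) = 1/2 × 0.08822 = 0.04411 mol
mass of Mg(OH)2 = 0.04411 × 58.32 = 2.573 g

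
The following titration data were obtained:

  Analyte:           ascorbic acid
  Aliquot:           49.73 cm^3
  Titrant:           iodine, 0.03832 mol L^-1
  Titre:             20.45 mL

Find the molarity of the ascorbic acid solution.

C6H8O6 + I2 → C6H6O6 + 2 HI
n(I2) = 0.02045 L × 0.03832 mol/L = 7.836 × 10^-4 mol
n(C6H8O6) = 7.836 × 10^-4 mol (1:1 mole ratio)
[C6H8O6] = 7.836 × 10^-4 mol / 0.04973 L = 0.01576 mol/L

0.01576 mol/L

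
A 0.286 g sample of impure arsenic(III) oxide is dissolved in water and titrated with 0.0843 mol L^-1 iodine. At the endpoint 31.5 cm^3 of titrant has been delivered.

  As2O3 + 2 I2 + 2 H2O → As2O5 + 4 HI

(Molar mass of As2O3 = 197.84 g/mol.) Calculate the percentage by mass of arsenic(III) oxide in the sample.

n(I2) = 0.0315 L × 0.0843 mol/L = 2.66 × 10^-3 mol
From the 1:2 ratio, n(As2O3) = 1/2 × 2.66 × 10^-3 = 1.33 × 10^-3 mol
mass of As2O3 = 1.33 × 10^-3 × 197.84 g/mol = 0.263 g
% As2O3 = 0.263 / 0.286 × 100 = 91.8 %

91.8 %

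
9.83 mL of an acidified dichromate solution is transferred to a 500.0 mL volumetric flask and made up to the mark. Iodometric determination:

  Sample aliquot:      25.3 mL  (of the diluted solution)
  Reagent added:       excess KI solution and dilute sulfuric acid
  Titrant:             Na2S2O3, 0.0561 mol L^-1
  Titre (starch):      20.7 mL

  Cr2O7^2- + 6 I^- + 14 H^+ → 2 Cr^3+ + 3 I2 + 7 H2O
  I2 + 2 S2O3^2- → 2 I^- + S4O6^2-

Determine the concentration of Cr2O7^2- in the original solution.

n(S2O3^2-) = 0.0207 × 0.0561 = 1.16 × 10^-3 mol
n(I2) = n(S2O3^2-)/2 = 5.81 × 10^-4 mol
From the 1:3 ratio, n(Cr2O7^2-) in the aliquot = 1/3 × 5.81 × 10^-4 = 1.94 × 10^-4 mol
[Cr2O7^2-]_dilute = 1.94 × 10^-4 / 0.0253 = 0.00765 mol/L
[Cr2O7^2-]_original = 0.00765 × 500.0/9.83 = 0.389 mol/L

0.389 mol/L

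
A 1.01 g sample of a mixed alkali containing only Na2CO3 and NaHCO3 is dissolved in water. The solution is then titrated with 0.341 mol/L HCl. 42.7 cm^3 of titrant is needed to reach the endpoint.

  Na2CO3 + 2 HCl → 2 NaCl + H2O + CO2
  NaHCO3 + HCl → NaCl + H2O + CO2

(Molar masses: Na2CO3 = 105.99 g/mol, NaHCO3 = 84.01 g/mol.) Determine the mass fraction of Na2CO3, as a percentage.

36.1 %

n(HCl) = 0.0427 × 0.341 = 0.0146 mol
Let x = n(Na2CO3), y = n(NaHCO3).
Titrant: 2x + 1y = 0.0146;  mass: 105.99x + 84.01y = 1.01
Solving, x = 3.44 × 10^-3 mol, y = 7.69 × 10^-3 mol
mass of Na2CO3 = 3.44 × 10^-3 × 105.99 = 0.364 g
% Na2CO3 = 0.364 / 1.01 × 100 = 36.1 %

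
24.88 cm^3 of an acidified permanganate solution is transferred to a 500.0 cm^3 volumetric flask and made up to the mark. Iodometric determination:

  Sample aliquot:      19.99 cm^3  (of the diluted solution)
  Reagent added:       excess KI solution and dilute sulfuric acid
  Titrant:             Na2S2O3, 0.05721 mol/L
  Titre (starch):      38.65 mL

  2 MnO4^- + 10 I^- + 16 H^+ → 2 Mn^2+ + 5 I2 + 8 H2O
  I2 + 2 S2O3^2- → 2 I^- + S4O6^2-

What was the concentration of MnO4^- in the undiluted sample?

n(S2O3^2-) = 0.03865 × 0.05721 = 2.211 × 10^-3 mol
n(I2) = n(S2O3^2-)/2 = 1.106 × 10^-3 mol
From the 2:5 ratio, n(MnO4^-) in the aliquot = 2/5 × 1.106 × 10^-3 = 4.422 × 10^-4 mol
[MnO4^-]_dilute = 4.422 × 10^-4 / 0.01999 = 0.02212 mol/L
[MnO4^-]_original = 0.02212 × 500.0/24.88 = 0.4446 mol/L

0.4446 mol/L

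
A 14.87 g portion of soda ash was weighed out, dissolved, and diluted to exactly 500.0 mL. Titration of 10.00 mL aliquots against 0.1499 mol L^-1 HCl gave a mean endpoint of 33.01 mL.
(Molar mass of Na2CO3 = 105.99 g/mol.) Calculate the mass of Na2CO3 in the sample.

Na2CO3 + 2 HCl → 2 NaCl + H2O + CO2
n(HCl) per titration = 0.03301 × 0.1499 = 4.948 × 10^-3 mol
From the 1:2 ratio, n(Na2CO3) in each aliquot = 1/2 × 4.948 × 10^-3 = 2.474 × 10^-3 mol
n(Na2CO3) in the whole flask = 2.474 × 10^-3 × 500.0/10.00 = 0.1237 mol
mass of Na2CO3 = 0.1237 × 105.99 = 13.11 g

13.11 g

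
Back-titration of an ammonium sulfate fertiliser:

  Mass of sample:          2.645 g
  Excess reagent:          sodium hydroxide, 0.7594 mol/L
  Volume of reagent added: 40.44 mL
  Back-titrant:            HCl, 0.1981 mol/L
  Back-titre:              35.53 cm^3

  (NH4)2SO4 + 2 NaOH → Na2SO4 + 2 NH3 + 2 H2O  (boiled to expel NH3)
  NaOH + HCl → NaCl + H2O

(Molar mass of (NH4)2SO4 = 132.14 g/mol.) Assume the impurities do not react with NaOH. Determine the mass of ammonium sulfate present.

1.564 g

n(NaOH) added = 0.04044 × 0.7594 = 0.03071 mol
n(HCl) used in back-titration = 0.03553 × 0.1981 = 7.038 × 10^-3 mol
n(NaOH) left over = 7.038 × 10^-3 mol (1:1 ratio)
n(NaOH) consumed by analyte = 0.03071 − 7.038 × 10^-3 = 0.02367 mol
From the 1:2 ratio, n((NH4)2SO4) = 1/2 × 0.02367 = 0.01184 mol
mass of (NH4)2SO4 = 0.01184 × 132.14 = 1.564 g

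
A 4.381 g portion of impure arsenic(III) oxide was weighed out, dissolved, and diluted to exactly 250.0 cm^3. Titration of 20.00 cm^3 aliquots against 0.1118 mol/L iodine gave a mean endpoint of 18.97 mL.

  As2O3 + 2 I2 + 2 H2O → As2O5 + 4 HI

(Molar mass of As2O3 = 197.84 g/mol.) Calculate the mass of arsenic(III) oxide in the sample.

n(I2) per titration = 0.01897 × 0.1118 = 2.121 × 10^-3 mol
From the 1:2 ratio, n(As2O3) in each aliquot = 1/2 × 2.121 × 10^-3 = 1.060 × 10^-3 mol
n(As2O3) in the whole flask = 1.060 × 10^-3 × 250.0/20.00 = 0.01326 mol
mass of As2O3 = 0.01326 × 197.84 = 2.622 g

2.622 g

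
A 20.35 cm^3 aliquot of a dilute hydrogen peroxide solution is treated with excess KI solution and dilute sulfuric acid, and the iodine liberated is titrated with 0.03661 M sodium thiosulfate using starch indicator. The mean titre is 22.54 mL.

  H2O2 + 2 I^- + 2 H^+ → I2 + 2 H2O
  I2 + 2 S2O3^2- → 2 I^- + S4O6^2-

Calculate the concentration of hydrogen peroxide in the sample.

n(S2O3^2-) = 0.02254 × 0.03661 = 8.252 × 10^-4 mol
n(I2) = n(S2O3^2-)/2 = 4.126 × 10^-4 mol
n(H2O2) in the aliquot = 4.126 × 10^-4 mol (1:1 ratio)
[H2O2] = 4.126 × 10^-4 / 0.02035 = 0.02027 mol/L

0.02027 M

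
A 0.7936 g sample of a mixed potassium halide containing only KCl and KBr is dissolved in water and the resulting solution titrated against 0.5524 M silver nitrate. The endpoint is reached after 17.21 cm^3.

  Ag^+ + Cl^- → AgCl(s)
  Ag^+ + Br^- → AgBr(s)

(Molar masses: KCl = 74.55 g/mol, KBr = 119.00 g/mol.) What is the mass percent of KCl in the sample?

71.37 %

n(AgNO3) = 0.01721 × 0.5524 = 9.507 × 10^-3 mol
Let x = n(KCl), y = n(KBr).
Titrant: 1x + 1y = 9.507 × 10^-3;  mass: 74.55x + 119.00y = 0.7936
Solving, x = 7.598 × 10^-3 mol, y = 1.909 × 10^-3 mol
mass of KCl = 7.598 × 10^-3 × 74.55 = 0.5664 g
% KCl = 0.5664 / 0.7936 × 100 = 71.37 %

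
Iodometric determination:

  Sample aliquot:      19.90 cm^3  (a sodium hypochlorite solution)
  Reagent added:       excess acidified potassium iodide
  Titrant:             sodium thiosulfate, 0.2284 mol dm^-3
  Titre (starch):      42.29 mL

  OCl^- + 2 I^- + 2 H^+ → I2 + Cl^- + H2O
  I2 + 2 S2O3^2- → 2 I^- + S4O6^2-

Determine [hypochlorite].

n(S2O3^2-) = 0.04229 × 0.2284 = 9.659 × 10^-3 mol
n(I2) = n(S2O3^2-)/2 = 4.830 × 10^-3 mol
n(OCl^-) in the aliquot = 4.830 × 10^-3 mol (1:1 ratio)
[OCl^-] = 4.830 × 10^-3 / 0.01990 = 0.2427 mol/L

0.2427 mol/L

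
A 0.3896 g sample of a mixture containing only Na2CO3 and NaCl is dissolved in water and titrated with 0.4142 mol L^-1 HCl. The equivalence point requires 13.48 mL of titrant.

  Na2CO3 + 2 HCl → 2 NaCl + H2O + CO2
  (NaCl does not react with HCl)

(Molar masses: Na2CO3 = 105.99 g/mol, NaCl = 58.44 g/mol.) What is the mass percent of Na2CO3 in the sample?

75.95 %

n(HCl) = 0.01348 × 0.4142 = 5.583 × 10^-3 mol
Let x = n(Na2CO3), y = n(NaCl).
Titrant: 2x = 5.583 × 10^-3;  mass: 105.99x + 58.44y = 0.3896
Solving, x = 2.792 × 10^-3 mol, y = 1.603 × 10^-3 mol
mass of Na2CO3 = 2.792 × 10^-3 × 105.99 = 0.2959 g
% Na2CO3 = 0.2959 / 0.3896 × 100 = 75.95 %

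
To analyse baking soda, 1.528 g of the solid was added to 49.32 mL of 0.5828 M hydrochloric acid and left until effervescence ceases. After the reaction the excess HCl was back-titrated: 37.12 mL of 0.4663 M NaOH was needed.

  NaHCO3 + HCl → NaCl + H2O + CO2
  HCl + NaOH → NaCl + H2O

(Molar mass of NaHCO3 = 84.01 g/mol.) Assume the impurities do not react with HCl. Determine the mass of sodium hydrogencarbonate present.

0.9606 g

n(HCl) added = 0.04932 × 0.5828 = 0.02874 mol
n(NaOH) used in back-titration = 0.03712 × 0.4663 = 0.01731 mol
n(HCl) left over = 0.01731 mol (1:1 ratio)
n(HCl) consumed by analyte = 0.02874 − 0.01731 = 0.01143 mol
n(NaHCO3) = 0.01143 mol (1:1 ratio)
mass of NaHCO3 = 0.01143 × 84.01 = 0.9606 g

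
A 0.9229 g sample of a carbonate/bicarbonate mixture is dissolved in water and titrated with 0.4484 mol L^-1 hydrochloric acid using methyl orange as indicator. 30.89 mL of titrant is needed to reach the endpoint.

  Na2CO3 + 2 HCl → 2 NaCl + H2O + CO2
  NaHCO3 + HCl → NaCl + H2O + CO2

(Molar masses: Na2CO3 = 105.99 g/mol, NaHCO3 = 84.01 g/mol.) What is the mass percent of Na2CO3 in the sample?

44.57 %

n(HCl) = 0.03089 × 0.4484 = 0.01385 mol
Let x = n(Na2CO3), y = n(NaHCO3).
Titrant: 2x + 1y = 0.01385;  mass: 105.99x + 84.01y = 0.9229
Solving, x = 3.881 × 10^-3 mol, y = 6.089 × 10^-3 mol
mass of Na2CO3 = 3.881 × 10^-3 × 105.99 = 0.4113 g
% Na2CO3 = 0.4113 / 0.9229 × 100 = 44.57 %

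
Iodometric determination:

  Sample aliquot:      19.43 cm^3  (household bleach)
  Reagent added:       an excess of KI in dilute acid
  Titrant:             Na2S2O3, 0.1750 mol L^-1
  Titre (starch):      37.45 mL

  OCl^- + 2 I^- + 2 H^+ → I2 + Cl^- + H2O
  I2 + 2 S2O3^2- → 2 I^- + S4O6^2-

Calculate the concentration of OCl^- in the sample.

n(S2O3^2-) = 0.03745 × 0.1750 = 6.554 × 10^-3 mol
n(I2) = n(S2O3^2-)/2 = 3.277 × 10^-3 mol
n(OCl^-) in the aliquot = 3.277 × 10^-3 mol (1:1 ratio)
[OCl^-] = 3.277 × 10^-3 / 0.01943 = 0.1687 mol/L

0.1687 mol/L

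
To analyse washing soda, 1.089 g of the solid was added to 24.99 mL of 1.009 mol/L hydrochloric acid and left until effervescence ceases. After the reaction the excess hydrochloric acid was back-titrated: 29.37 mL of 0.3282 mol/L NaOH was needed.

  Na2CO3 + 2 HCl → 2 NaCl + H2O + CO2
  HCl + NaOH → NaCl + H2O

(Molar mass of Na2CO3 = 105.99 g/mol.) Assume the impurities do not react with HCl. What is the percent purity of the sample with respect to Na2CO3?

n(HCl) added = 0.02499 × 1.009 = 0.02521 mol
n(NaOH) used in back-titration = 0.02937 × 0.3282 = 9.639 × 10^-3 mol
n(HCl) left over = 9.639 × 10^-3 mol (1:1 ratio)
n(HCl) consumed by analyte = 0.02521 − 9.639 × 10^-3 = 0.01558 mol
From the 1:2 ratio, n(Na2CO3) = 1/2 × 0.01558 = 7.788 × 10^-3 mol
mass of Na2CO3 = 7.788 × 10^-3 × 105.99 = 0.8254 g
% Na2CO3 = 0.8254 / 1.089 × 100 = 75.80 %

75.80 %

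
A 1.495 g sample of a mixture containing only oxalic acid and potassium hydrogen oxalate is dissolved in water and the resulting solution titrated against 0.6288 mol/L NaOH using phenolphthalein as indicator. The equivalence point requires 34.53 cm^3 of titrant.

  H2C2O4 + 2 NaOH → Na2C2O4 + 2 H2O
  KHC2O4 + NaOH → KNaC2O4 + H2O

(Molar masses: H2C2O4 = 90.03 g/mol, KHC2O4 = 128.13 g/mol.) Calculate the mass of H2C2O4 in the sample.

0.6970 g

n(NaOH) = 0.03453 × 0.6288 = 0.02171 mol
Let x = n(H2C2O4), y = n(KHC2O4).
Titrant: 2x + 1y = 0.02171;  mass: 90.03x + 128.13y = 1.495
Solving, x = 7.742 × 10^-3 mol, y = 6.228 × 10^-3 mol
mass of H2C2O4 = 7.742 × 10^-3 × 90.03 = 0.6970 g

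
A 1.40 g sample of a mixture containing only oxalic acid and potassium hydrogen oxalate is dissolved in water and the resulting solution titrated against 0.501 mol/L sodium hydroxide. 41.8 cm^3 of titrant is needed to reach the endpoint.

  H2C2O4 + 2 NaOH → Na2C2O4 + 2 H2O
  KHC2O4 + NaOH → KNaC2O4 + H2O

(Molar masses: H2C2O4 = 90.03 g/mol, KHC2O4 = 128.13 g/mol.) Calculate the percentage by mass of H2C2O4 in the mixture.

n(NaOH) = 0.0418 × 0.501 = 0.0209 mol
Let x = n(H2C2O4), y = n(KHC2O4).
Titrant: 2x + 1y = 0.0209;  mass: 90.03x + 128.13y = 1.40
Solving, x = 7.72 × 10^-3 mol, y = 5.50 × 10^-3 mol
mass of H2C2O4 = 7.72 × 10^-3 × 90.03 = 0.695 g
% H2C2O4 = 0.695 / 1.40 × 100 = 49.6 %

49.6 %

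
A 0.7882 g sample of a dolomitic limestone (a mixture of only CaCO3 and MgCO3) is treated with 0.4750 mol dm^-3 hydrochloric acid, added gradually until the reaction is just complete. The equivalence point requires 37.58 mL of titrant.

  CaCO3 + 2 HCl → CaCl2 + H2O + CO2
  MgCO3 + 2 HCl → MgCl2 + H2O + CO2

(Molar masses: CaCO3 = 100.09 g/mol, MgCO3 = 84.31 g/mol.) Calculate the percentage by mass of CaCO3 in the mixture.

28.74 %

n(HCl) = 0.03758 × 0.4750 = 0.01785 mol
Let x = n(CaCO3), y = n(MgCO3).
Titrant: 2x + 2y = 0.01785;  mass: 100.09x + 84.31y = 0.7882
Solving, x = 2.263 × 10^-3 mol, y = 6.662 × 10^-3 mol
mass of CaCO3 = 2.263 × 10^-3 × 100.09 = 0.2265 g
% CaCO3 = 0.2265 / 0.7882 × 100 = 28.74 %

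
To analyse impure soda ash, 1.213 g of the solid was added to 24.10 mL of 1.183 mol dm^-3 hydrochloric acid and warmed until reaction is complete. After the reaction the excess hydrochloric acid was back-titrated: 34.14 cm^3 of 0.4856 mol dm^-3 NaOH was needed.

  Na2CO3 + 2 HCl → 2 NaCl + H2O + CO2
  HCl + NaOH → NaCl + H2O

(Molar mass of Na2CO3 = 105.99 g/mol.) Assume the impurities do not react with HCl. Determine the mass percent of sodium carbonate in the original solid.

n(HCl) added = 0.02410 × 1.183 = 0.02851 mol
n(NaOH) used in back-titration = 0.03414 × 0.4856 = 0.01658 mol
n(HCl) left over = 0.01658 mol (1:1 ratio)
n(HCl) consumed by analyte = 0.02851 − 0.01658 = 0.01193 mol
From the 1:2 ratio, n(Na2CO3) = 1/2 × 0.01193 = 5.966 × 10^-3 mol
mass of Na2CO3 = 5.966 × 10^-3 × 105.99 = 0.6323 g
% Na2CO3 = 0.6323 / 1.213 × 100 = 52.13 %

52.13 %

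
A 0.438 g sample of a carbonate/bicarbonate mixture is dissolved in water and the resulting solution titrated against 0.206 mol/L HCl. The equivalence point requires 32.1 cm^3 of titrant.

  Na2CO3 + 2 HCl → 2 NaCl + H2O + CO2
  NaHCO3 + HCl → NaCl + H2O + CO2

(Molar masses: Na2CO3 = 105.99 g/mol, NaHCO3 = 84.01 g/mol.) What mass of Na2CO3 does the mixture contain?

0.201 g

n(HCl) = 0.0321 × 0.206 = 6.61 × 10^-3 mol
Let x = n(Na2CO3), y = n(NaHCO3).
Titrant: 2x + 1y = 6.61 × 10^-3;  mass: 105.99x + 84.01y = 0.438
Solving, x = 1.89 × 10^-3 mol, y = 2.82 × 10^-3 mol
mass of Na2CO3 = 1.89 × 10^-3 × 105.99 = 0.201 g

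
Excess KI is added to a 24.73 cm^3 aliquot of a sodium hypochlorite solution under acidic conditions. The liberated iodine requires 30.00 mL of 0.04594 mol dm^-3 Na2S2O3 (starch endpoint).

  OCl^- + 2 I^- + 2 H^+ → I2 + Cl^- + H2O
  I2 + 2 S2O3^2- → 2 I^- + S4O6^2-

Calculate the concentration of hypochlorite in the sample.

0.02786 mol/L

n(S2O3^2-) = 0.03000 × 0.04594 = 1.378 × 10^-3 mol
n(I2) = n(S2O3^2-)/2 = 6.891 × 10^-4 mol
n(OCl^-) in the aliquot = 6.891 × 10^-4 mol (1:1 ratio)
[OCl^-] = 6.891 × 10^-4 / 0.02473 = 0.02786 mol/L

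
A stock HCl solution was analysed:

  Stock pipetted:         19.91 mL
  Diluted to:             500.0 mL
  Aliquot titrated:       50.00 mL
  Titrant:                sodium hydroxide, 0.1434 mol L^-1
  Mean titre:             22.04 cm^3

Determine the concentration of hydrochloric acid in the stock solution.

HCl + NaOH → NaCl + H2O
n(NaOH) = 0.02204 × 0.1434 = 3.161 × 10^-3 mol
n(HCl) in the aliquot = 3.161 × 10^-3 mol (1:1 ratio)
[HCl]_dilute = 3.161 × 10^-3 / 0.05000 = 0.06321 mol/L
Dilution factor = 500.0 / 19.91 = 25.11
[HCl]_stock = 0.06321 × 25.11 = 1.587 mol/L

1.587 mol/L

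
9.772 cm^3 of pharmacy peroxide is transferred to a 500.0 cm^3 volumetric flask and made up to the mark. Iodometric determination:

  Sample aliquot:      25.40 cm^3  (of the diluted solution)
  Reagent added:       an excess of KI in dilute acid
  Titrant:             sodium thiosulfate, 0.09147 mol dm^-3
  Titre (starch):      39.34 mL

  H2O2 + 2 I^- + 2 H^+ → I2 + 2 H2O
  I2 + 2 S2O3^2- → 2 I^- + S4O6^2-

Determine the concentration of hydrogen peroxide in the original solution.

3.624 mol/L

n(S2O3^2-) = 0.03934 × 0.09147 = 3.598 × 10^-3 mol
n(I2) = n(S2O3^2-)/2 = 1.799 × 10^-3 mol
n(H2O2) in the aliquot = 1.799 × 10^-3 mol (1:1 ratio)
[H2O2]_dilute = 1.799 × 10^-3 / 0.02540 = 0.07084 mol/L
[H2O2]_original = 0.07084 × 500.0/9.772 = 3.624 mol/L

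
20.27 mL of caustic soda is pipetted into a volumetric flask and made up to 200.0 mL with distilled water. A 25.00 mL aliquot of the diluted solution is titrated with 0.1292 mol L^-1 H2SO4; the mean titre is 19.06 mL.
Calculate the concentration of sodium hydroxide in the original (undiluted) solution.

1.944 mol/L

2 NaOH + H2SO4 → Na2SO4 + 2 H2O
n(H2SO4) = 0.01906 × 0.1292 = 2.463 × 10^-3 mol
From the 2:1 ratio, n(NaOH) in the aliquot = 2/1 × 2.463 × 10^-3 = 4.925 × 10^-3 mol
[NaOH]_dilute = 4.925 × 10^-3 / 0.02500 = 0.1970 mol/L
Dilution factor = 200.0 / 20.27 = 9.867
[NaOH]_stock = 0.1970 × 9.867 = 1.944 mol/L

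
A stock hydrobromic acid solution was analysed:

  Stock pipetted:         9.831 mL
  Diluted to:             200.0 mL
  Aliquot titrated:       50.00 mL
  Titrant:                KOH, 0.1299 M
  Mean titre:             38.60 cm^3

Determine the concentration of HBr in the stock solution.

2.040 M

HBr + KOH → KBr + H2O
n(KOH) = 0.03860 × 0.1299 = 5.014 × 10^-3 mol
n(HBr) in the aliquot = 5.014 × 10^-3 mol (1:1 ratio)
[HBr]_dilute = 5.014 × 10^-3 / 0.05000 = 0.1003 mol/L
Dilution factor = 200.0 / 9.831 = 20.34
[HBr]_stock = 0.1003 × 20.34 = 2.040 mol/L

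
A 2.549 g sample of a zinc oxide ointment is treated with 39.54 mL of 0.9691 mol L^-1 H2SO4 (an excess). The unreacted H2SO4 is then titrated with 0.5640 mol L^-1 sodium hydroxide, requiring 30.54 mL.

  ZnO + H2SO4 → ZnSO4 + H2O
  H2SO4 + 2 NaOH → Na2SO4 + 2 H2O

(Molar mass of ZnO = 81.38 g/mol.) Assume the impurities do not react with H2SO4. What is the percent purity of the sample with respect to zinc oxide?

94.84 %

n(H2SO4) added = 0.03954 × 0.9691 = 0.03832 mol
n(NaOH) used in back-titration = 0.03054 × 0.5640 = 0.01722 mol
From the 1:2 ratio, n(H2SO4) left over = 1/2 × 0.01722 = 8.612 × 10^-3 mol
n(H2SO4) consumed by analyte = 0.03832 − 8.612 × 10^-3 = 0.02971 mol
n(ZnO) = 0.02971 mol (1:1 ratio)
mass of ZnO = 0.02971 × 81.38 = 2.417 g
% ZnO = 2.417 / 2.549 × 100 = 94.84 %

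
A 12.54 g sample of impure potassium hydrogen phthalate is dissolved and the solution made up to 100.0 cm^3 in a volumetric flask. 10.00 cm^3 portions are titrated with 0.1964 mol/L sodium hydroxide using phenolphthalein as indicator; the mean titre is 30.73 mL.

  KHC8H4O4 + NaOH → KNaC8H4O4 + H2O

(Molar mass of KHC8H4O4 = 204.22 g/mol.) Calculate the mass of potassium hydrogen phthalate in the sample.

12.33 g

n(NaOH) per titration = 0.03073 × 0.1964 = 6.035 × 10^-3 mol
n(KHC8H4O4) in each aliquot = 6.035 × 10^-3 mol (1:1 ratio)
n(KHC8H4O4) in the whole flask = 6.035 × 10^-3 × 100.0/10.00 = 0.06035 mol
mass of KHC8H4O4 = 0.06035 × 204.22 = 12.33 g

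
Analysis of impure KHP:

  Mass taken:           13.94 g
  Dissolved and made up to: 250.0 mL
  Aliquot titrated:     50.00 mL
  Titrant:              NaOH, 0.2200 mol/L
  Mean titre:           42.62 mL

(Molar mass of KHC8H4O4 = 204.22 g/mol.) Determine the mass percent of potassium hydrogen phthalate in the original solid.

KHC8H4O4 + NaOH → KNaC8H4O4 + H2O
n(NaOH) per titration = 0.04262 × 0.2200 = 9.376 × 10^-3 mol
n(KHC8H4O4) in each aliquot = 9.376 × 10^-3 mol (1:1 ratio)
n(KHC8H4O4) in the whole flask = 9.376 × 10^-3 × 250.0/50.00 = 0.04688 mol
mass of KHC8H4O4 = 0.04688 × 204.22 = 9.574 g
% KHC8H4O4 = 9.574 / 13.94 × 100 = 68.68 %

68.68 %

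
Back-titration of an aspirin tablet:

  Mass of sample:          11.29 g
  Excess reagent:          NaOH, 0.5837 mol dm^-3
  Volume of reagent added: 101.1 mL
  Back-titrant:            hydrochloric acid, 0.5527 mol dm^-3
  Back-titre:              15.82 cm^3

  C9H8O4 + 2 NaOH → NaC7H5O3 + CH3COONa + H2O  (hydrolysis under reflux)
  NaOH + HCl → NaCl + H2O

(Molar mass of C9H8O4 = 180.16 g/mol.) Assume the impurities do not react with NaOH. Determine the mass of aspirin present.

4.528 g

n(NaOH) added = 0.1011 × 0.5837 = 0.05901 mol
n(HCl) used in back-titration = 0.01582 × 0.5527 = 8.744 × 10^-3 mol
n(NaOH) left over = 8.744 × 10^-3 mol (1:1 ratio)
n(NaOH) consumed by analyte = 0.05901 − 8.744 × 10^-3 = 0.05027 mol
From the 1:2 ratio, n(C9H8O4) = 1/2 × 0.05027 = 0.02513 mol
mass of C9H8O4 = 0.02513 × 180.16 = 4.528 g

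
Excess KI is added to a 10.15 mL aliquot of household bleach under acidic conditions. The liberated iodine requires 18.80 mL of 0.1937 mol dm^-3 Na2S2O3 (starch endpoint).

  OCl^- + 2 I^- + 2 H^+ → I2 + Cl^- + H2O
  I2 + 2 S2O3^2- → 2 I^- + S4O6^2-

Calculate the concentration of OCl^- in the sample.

n(S2O3^2-) = 0.01880 × 0.1937 = 3.642 × 10^-3 mol
n(I2) = n(S2O3^2-)/2 = 1.821 × 10^-3 mol
n(OCl^-) in the aliquot = 1.821 × 10^-3 mol (1:1 ratio)
[OCl^-] = 1.821 × 10^-3 / 0.01015 = 0.1794 mol/L

0.1794 mol/L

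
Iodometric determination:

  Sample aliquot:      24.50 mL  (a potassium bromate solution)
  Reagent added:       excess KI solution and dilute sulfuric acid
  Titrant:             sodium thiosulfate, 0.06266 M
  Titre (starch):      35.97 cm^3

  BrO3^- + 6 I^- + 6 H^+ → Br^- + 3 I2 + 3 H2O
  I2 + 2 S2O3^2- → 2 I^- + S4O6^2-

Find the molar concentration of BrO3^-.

n(S2O3^2-) = 0.03597 × 0.06266 = 2.254 × 10^-3 mol
n(I2) = n(S2O3^2-)/2 = 1.127 × 10^-3 mol
From the 1:3 ratio, n(BrO3^-) in the aliquot = 1/3 × 1.127 × 10^-3 = 3.756 × 10^-4 mol
[BrO3^-] = 3.756 × 10^-4 / 0.02450 = 0.01533 mol/L

0.01533 M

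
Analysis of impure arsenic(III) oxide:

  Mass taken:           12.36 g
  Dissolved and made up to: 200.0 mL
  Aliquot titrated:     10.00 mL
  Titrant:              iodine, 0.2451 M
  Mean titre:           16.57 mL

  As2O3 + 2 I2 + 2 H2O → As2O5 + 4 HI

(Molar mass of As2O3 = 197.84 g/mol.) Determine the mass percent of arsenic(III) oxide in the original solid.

65.01 %

n(I2) per titration = 0.01657 × 0.2451 = 4.061 × 10^-3 mol
From the 1:2 ratio, n(As2O3) in each aliquot = 1/2 × 4.061 × 10^-3 = 2.031 × 10^-3 mol
n(As2O3) in the whole flask = 2.031 × 10^-3 × 200.0/10.00 = 0.04061 mol
mass of As2O3 = 0.04061 × 197.84 = 8.035 g
% As2O3 = 8.035 / 12.36 × 100 = 65.01 %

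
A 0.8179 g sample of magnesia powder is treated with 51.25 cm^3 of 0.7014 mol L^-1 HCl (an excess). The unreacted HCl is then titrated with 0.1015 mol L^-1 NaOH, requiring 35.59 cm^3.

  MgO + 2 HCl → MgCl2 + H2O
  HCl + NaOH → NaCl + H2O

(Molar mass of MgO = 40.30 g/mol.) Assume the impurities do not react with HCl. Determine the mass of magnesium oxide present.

0.6515 g

n(HCl) added = 0.05125 × 0.7014 = 0.03595 mol
n(NaOH) used in back-titration = 0.03559 × 0.1015 = 3.612 × 10^-3 mol
n(HCl) left over = 3.612 × 10^-3 mol (1:1 ratio)
n(HCl) consumed by analyte = 0.03595 − 3.612 × 10^-3 = 0.03233 mol
From the 1:2 ratio, n(MgO) = 1/2 × 0.03233 = 0.01617 mol
mass of MgO = 0.01617 × 40.30 = 0.6515 g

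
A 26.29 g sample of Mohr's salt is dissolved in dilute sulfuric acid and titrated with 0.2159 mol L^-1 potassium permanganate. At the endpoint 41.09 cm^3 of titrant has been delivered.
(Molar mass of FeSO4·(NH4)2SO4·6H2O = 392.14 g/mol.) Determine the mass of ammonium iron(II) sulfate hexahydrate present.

17.39 g

MnO4^- + 5 Fe^2+ + 8 H^+ → Mn^2+ + 5 Fe^3+ + 4 H2O
n(KMnO4) = 0.04109 L × 0.2159 mol/L = 8.871 × 10^-3 mol
From the 5:1 ratio, n(FeSO4·(NH4)2SO4·6H2O) = 5/1 × 8.871 × 10^-3 = 0.04436 mol
mass of FeSO4·(NH4)2SO4·6H2O = 0.04436 × 392.14 g/mol = 17.39 g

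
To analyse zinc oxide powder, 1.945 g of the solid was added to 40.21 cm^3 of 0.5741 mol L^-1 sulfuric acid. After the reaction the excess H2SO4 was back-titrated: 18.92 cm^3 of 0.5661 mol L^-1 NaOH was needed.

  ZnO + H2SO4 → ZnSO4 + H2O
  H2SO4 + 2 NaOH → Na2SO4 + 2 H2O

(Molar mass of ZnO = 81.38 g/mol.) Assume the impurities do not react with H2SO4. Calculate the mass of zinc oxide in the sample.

1.443 g

n(H2SO4) added = 0.04021 × 0.5741 = 0.02308 mol
n(NaOH) used in back-titration = 0.01892 × 0.5661 = 0.01071 mol
From the 1:2 ratio, n(H2SO4) left over = 1/2 × 0.01071 = 5.355 × 10^-3 mol
n(H2SO4) consumed by analyte = 0.02308 − 5.355 × 10^-3 = 0.01773 mol
n(ZnO) = 0.01773 mol (1:1 ratio)
mass of ZnO = 0.01773 × 81.38 = 1.443 g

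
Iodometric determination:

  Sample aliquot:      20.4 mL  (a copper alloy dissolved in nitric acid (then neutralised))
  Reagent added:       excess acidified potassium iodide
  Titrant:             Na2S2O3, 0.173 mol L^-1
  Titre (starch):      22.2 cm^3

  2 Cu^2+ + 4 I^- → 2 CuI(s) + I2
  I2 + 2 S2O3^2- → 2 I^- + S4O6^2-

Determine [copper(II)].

n(S2O3^2-) = 0.0222 × 0.173 = 3.84 × 10^-3 mol
n(I2) = n(S2O3^2-)/2 = 1.92 × 10^-3 mol
From the 2:1 ratio, n(Cu2+) in the aliquot = 2/1 × 1.92 × 10^-3 = 3.84 × 10^-3 mol
[Cu2+] = 3.84 × 10^-3 / 0.0204 = 0.188 mol/L

0.188 mol/L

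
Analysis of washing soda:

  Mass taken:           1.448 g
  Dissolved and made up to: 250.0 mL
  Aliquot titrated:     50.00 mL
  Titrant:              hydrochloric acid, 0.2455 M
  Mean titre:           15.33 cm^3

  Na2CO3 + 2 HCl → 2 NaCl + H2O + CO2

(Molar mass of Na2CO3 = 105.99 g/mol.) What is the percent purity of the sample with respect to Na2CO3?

68.87 %

n(HCl) per titration = 0.01533 × 0.2455 = 3.764 × 10^-3 mol
From the 1:2 ratio, n(Na2CO3) in each aliquot = 1/2 × 3.764 × 10^-3 = 1.882 × 10^-3 mol
n(Na2CO3) in the whole flask = 1.882 × 10^-3 × 250.0/50.00 = 9.409 × 10^-3 mol
mass of Na2CO3 = 9.409 × 10^-3 × 105.99 = 0.9972 g
% Na2CO3 = 0.9972 / 1.448 × 100 = 68.87 %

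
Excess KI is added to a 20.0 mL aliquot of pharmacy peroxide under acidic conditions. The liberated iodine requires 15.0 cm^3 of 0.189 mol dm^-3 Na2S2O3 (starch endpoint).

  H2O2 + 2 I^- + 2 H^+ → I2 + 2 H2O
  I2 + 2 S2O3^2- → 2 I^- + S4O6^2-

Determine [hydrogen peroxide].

n(S2O3^2-) = 0.0150 × 0.189 = 2.83 × 10^-3 mol
n(I2) = n(S2O3^2-)/2 = 1.42 × 10^-3 mol
n(H2O2) in the aliquot = 1.42 × 10^-3 mol (1:1 ratio)
[H2O2] = 1.42 × 10^-3 / 0.0200 = 0.0709 mol/L

0.0709 mol/L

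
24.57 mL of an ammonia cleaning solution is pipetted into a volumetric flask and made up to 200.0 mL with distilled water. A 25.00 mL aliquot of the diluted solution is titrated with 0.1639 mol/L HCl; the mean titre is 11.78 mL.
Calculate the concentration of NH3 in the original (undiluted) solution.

0.6287 mol/L

NH3 + HCl → NH4Cl
n(HCl) = 0.01178 × 0.1639 = 1.931 × 10^-3 mol
n(NH3) in the aliquot = 1.931 × 10^-3 mol (1:1 ratio)
[NH3]_dilute = 1.931 × 10^-3 / 0.02500 = 0.07723 mol/L
Dilution factor = 200.0 / 24.57 = 8.140
[NH3]_stock = 0.07723 × 8.140 = 0.6287 mol/L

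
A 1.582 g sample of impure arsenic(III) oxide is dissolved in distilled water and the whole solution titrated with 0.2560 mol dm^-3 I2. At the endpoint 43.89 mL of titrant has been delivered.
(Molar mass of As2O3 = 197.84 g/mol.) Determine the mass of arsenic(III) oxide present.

As2O3 + 2 I2 + 2 H2O → As2O5 + 4 HI
n(I2) = 0.04389 L × 0.2560 mol/L = 0.01124 mol
From the 1:2 ratio, n(As2O3) = 1/2 × 0.01124 = 5.618 × 10^-3 mol
mass of As2O3 = 5.618 × 10^-3 × 197.84 g/mol = 1.111 g

1.111 g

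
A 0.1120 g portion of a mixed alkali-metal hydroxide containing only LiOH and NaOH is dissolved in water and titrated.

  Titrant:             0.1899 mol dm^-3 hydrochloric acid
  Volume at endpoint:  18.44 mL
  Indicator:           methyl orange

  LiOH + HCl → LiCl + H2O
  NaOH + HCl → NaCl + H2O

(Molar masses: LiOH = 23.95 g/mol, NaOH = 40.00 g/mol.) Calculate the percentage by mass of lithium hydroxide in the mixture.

n(HCl) = 0.01844 × 0.1899 = 3.502 × 10^-3 mol
Let x = n(LiOH), y = n(NaOH).
Titrant: 1x + 1y = 3.502 × 10^-3;  mass: 23.95x + 40.00y = 0.1120
Solving, x = 1.749 × 10^-3 mol, y = 1.753 × 10^-3 mol
mass of LiOH = 1.749 × 10^-3 × 23.95 = 0.04189 g
% LiOH = 0.04189 / 0.1120 × 100 = 37.40 %

37.40 %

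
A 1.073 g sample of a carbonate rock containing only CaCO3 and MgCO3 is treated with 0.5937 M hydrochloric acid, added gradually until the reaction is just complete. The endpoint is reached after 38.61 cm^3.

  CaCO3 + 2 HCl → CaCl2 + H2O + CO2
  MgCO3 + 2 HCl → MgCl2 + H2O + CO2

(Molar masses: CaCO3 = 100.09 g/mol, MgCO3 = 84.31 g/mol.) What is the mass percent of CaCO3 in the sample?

63.07 %

n(HCl) = 0.03861 × 0.5937 = 0.02292 mol
Let x = n(CaCO3), y = n(MgCO3).
Titrant: 2x + 2y = 0.02292;  mass: 100.09x + 84.31y = 1.073
Solving, x = 6.761 × 10^-3 mol, y = 4.700 × 10^-3 mol
mass of CaCO3 = 6.761 × 10^-3 × 100.09 = 0.6767 g
% CaCO3 = 0.6767 / 1.073 × 100 = 63.07 %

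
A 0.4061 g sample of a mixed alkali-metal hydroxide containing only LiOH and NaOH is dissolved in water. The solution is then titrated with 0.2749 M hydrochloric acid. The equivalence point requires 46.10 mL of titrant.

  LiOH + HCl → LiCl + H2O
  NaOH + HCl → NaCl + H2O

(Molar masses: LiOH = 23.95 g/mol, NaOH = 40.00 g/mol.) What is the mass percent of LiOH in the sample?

n(HCl) = 0.04610 × 0.2749 = 0.01267 mol
Let x = n(LiOH), y = n(NaOH).
Titrant: 1x + 1y = 0.01267;  mass: 23.95x + 40.00y = 0.4061
Solving, x = 6.281 × 10^-3 mol, y = 6.392 × 10^-3 mol
mass of LiOH = 6.281 × 10^-3 × 23.95 = 0.1504 g
% LiOH = 0.1504 / 0.4061 × 100 = 37.04 %

37.04 %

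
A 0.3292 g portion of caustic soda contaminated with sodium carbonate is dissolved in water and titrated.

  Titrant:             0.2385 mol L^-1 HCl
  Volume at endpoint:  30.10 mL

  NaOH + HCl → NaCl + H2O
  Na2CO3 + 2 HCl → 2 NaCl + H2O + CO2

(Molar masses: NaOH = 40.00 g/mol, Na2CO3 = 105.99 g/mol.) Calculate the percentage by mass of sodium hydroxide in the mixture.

n(HCl) = 0.03010 × 0.2385 = 7.179 × 10^-3 mol
Let x = n(NaOH), y = n(Na2CO3).
Titrant: 1x + 2y = 7.179 × 10^-3;  mass: 40.00x + 105.99y = 0.3292
Solving, x = 3.943 × 10^-3 mol, y = 1.618 × 10^-3 mol
mass of NaOH = 3.943 × 10^-3 × 40.00 = 0.1577 g
% NaOH = 0.1577 / 0.3292 × 100 = 47.91 %

47.91 %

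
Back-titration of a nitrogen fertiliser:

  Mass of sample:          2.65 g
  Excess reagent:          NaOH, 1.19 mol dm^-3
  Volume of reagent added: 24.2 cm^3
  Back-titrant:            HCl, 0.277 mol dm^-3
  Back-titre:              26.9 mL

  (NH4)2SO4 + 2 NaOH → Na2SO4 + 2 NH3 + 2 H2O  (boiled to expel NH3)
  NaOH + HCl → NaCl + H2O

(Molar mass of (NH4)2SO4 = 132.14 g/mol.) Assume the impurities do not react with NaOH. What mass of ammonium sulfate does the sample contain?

1.41 g

n(NaOH) added = 0.0242 × 1.19 = 0.0288 mol
n(HCl) used in back-titration = 0.0269 × 0.277 = 7.45 × 10^-3 mol
n(NaOH) left over = 7.45 × 10^-3 mol (1:1 ratio)
n(NaOH) consumed by analyte = 0.0288 − 7.45 × 10^-3 = 0.0213 mol
From the 1:2 ratio, n((NH4)2SO4) = 1/2 × 0.0213 = 0.0107 mol
mass of (NH4)2SO4 = 0.0107 × 132.14 = 1.41 g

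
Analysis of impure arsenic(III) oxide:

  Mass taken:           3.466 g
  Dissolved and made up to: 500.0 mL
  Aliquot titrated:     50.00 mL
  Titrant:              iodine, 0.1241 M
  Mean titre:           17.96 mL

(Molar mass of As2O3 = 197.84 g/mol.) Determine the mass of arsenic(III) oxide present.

2.205 g

As2O3 + 2 I2 + 2 H2O → As2O5 + 4 HI
n(I2) per titration = 0.01796 × 0.1241 = 2.229 × 10^-3 mol
From the 1:2 ratio, n(As2O3) in each aliquot = 1/2 × 2.229 × 10^-3 = 1.114 × 10^-3 mol
n(As2O3) in the whole flask = 1.114 × 10^-3 × 500.0/50.00 = 0.01114 mol
mass of As2O3 = 0.01114 × 197.84 = 2.205 g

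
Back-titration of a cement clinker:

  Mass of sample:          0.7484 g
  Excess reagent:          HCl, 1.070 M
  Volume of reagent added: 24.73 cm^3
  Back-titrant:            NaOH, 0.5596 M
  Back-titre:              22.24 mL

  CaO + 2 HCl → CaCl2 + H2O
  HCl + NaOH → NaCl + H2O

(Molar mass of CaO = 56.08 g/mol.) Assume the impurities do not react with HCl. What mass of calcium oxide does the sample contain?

0.3930 g

n(HCl) added = 0.02473 × 1.070 = 0.02646 mol
n(NaOH) used in back-titration = 0.02224 × 0.5596 = 0.01245 mol
n(HCl) left over = 0.01245 mol (1:1 ratio)
n(HCl) consumed by analyte = 0.02646 − 0.01245 = 0.01402 mol
From the 1:2 ratio, n(CaO) = 1/2 × 0.01402 = 7.008 × 10^-3 mol
mass of CaO = 7.008 × 10^-3 × 56.08 = 0.3930 g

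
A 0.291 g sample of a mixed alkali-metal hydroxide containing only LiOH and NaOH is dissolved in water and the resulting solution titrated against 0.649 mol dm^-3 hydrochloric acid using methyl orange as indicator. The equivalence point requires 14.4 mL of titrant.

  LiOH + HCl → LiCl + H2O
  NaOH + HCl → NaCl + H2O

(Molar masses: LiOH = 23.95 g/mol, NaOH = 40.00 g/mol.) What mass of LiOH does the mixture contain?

n(HCl) = 0.0144 × 0.649 = 9.35 × 10^-3 mol
Let x = n(LiOH), y = n(NaOH).
Titrant: 1x + 1y = 9.35 × 10^-3;  mass: 23.95x + 40.00y = 0.291
Solving, x = 5.16 × 10^-3 mol, y = 4.19 × 10^-3 mol
mass of LiOH = 5.16 × 10^-3 × 23.95 = 0.124 g

0.124 g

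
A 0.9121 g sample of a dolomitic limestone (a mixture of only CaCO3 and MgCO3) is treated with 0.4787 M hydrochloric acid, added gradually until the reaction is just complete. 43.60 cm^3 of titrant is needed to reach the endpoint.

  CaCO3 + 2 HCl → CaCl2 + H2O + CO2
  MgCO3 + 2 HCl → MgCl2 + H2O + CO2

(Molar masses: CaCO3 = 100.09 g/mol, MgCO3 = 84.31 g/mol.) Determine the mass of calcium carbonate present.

n(HCl) = 0.04360 × 0.4787 = 0.02087 mol
Let x = n(CaCO3), y = n(MgCO3).
Titrant: 2x + 2y = 0.02087;  mass: 100.09x + 84.31y = 0.9121
Solving, x = 2.045 × 10^-3 mol, y = 8.391 × 10^-3 mol
mass of CaCO3 = 2.045 × 10^-3 × 100.09 = 0.2047 g

0.2047 g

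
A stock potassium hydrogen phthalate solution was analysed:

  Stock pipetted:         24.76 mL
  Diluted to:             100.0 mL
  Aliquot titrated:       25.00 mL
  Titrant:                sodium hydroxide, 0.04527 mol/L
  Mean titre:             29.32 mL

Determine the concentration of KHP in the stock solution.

0.2144 mol/L

KHC8H4O4 + NaOH → KNaC8H4O4 + H2O
n(NaOH) = 0.02932 × 0.04527 = 1.327 × 10^-3 mol
n(KHC8H4O4) in the aliquot = 1.327 × 10^-3 mol (1:1 ratio)
[KHC8H4O4]_dilute = 1.327 × 10^-3 / 0.02500 = 0.05309 mol/L
Dilution factor = 100.0 / 24.76 = 4.039
[KHC8H4O4]_stock = 0.05309 × 4.039 = 0.2144 mol/L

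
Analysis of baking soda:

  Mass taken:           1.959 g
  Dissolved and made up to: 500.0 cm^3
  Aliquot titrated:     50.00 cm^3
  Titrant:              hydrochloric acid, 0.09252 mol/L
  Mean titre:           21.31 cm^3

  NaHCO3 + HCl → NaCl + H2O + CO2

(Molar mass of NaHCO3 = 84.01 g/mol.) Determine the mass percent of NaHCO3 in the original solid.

n(HCl) per titration = 0.02131 × 0.09252 = 1.972 × 10^-3 mol
n(NaHCO3) in each aliquot = 1.972 × 10^-3 mol (1:1 ratio)
n(NaHCO3) in the whole flask = 1.972 × 10^-3 × 500.0/50.00 = 0.01972 mol
mass of NaHCO3 = 0.01972 × 84.01 = 1.656 g
% NaHCO3 = 1.656 / 1.959 × 100 = 84.55 %

84.55 %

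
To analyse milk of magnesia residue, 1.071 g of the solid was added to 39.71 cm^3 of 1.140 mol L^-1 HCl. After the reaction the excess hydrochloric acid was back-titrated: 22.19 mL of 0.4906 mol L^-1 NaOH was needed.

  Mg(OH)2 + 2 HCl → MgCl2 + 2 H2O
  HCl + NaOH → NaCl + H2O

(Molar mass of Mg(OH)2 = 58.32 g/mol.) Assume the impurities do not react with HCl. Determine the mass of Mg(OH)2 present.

1.003 g

n(HCl) added = 0.03971 × 1.140 = 0.04527 mol
n(NaOH) used in back-titration = 0.02219 × 0.4906 = 0.01089 mol
n(HCl) left over = 0.01089 mol (1:1 ratio)
n(HCl) consumed by analyte = 0.04527 − 0.01089 = 0.03438 mol
From the 1:2 ratio, n(Mg(OH)2) = 1/2 × 0.03438 = 0.01719 mol
mass of Mg(OH)2 = 0.01719 × 58.32 = 1.003 g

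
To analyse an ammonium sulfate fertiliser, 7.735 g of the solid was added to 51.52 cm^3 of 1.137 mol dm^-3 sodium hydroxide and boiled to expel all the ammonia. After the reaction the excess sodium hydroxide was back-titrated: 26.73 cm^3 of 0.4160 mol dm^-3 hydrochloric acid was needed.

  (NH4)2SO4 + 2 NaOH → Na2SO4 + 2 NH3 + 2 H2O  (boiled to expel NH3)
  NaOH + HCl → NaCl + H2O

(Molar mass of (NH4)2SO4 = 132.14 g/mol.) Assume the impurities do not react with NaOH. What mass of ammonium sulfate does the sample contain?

3.136 g

n(NaOH) added = 0.05152 × 1.137 = 0.05858 mol
n(HCl) used in back-titration = 0.02673 × 0.4160 = 0.01112 mol
n(NaOH) left over = 0.01112 mol (1:1 ratio)
n(NaOH) consumed by analyte = 0.05858 − 0.01112 = 0.04746 mol
From the 1:2 ratio, n((NH4)2SO4) = 1/2 × 0.04746 = 0.02373 mol
mass of (NH4)2SO4 = 0.02373 × 132.14 = 3.136 g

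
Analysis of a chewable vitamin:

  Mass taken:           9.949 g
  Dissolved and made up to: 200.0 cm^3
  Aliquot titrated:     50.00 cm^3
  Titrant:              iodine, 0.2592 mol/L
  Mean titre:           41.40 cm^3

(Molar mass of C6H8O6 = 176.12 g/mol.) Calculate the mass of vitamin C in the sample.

C6H8O6 + I2 → C6H6O6 + 2 HI
n(I2) per titration = 0.04140 × 0.2592 = 0.01073 mol
n(C6H8O6) in each aliquot = 0.01073 mol (1:1 ratio)
n(C6H8O6) in the whole flask = 0.01073 × 200.0/50.00 = 0.04292 mol
mass of C6H8O6 = 0.04292 × 176.12 = 7.560 g

7.560 g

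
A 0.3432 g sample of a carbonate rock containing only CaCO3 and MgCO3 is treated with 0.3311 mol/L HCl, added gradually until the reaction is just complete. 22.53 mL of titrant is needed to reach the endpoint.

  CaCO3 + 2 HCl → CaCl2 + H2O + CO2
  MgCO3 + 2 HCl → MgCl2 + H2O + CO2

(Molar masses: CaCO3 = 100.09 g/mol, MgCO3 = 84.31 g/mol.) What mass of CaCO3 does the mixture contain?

n(HCl) = 0.02253 × 0.3311 = 7.460 × 10^-3 mol
Let x = n(CaCO3), y = n(MgCO3).
Titrant: 2x + 2y = 7.460 × 10^-3;  mass: 100.09x + 84.31y = 0.3432
Solving, x = 1.821 × 10^-3 mol, y = 1.909 × 10^-3 mol
mass of CaCO3 = 1.821 × 10^-3 × 100.09 = 0.1823 g

0.1823 g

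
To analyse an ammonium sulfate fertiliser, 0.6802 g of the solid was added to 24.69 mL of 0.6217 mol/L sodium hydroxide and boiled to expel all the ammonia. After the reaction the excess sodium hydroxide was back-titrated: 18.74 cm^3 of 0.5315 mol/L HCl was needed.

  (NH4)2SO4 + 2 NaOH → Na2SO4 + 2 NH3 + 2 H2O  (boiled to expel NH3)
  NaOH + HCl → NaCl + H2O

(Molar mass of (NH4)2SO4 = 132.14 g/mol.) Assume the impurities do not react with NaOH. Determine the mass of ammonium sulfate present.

n(NaOH) added = 0.02469 × 0.6217 = 0.01535 mol
n(HCl) used in back-titration = 0.01874 × 0.5315 = 9.960 × 10^-3 mol
n(NaOH) left over = 9.960 × 10^-3 mol (1:1 ratio)
n(NaOH) consumed by analyte = 0.01535 − 9.960 × 10^-3 = 5.389 × 10^-3 mol
From the 1:2 ratio, n((NH4)2SO4) = 1/2 × 5.389 × 10^-3 = 2.695 × 10^-3 mol
mass of (NH4)2SO4 = 2.695 × 10^-3 × 132.14 = 0.3561 g

0.3561 g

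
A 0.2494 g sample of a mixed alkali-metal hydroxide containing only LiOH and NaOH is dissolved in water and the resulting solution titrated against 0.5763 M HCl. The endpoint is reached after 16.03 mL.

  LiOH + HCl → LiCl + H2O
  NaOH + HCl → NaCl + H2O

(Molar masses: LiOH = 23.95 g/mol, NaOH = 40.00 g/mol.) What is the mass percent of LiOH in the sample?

n(HCl) = 0.01603 × 0.5763 = 9.238 × 10^-3 mol
Let x = n(LiOH), y = n(NaOH).
Titrant: 1x + 1y = 9.238 × 10^-3;  mass: 23.95x + 40.00y = 0.2494
Solving, x = 7.484 × 10^-3 mol, y = 1.754 × 10^-3 mol
mass of LiOH = 7.484 × 10^-3 × 23.95 = 0.1792 g
% LiOH = 0.1792 / 0.2494 × 100 = 71.87 %

71.87 %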